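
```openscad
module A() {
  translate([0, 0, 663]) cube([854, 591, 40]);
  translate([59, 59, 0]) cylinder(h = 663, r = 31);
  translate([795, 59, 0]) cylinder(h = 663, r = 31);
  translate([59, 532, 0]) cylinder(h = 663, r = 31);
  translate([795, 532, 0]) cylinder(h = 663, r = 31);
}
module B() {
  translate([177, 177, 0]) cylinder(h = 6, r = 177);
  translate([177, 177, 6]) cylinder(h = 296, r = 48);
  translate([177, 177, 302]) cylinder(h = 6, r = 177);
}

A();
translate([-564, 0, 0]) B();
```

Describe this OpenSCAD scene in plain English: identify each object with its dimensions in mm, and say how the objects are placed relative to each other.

A is a rectangular dining table. The top is 854×591×40 mm with its upper surface at z = 703 mm. It stands on four round legs of 62 mm diameter, each leg's bounding box inset 28 mm from the nearest pair of top edges, running from the floor to the underside of the top.

B is a spool: two coaxial disc flanges of radius 177 mm and thickness 6 mm, joined by a core cylinder of radius 48 mm and height 296 mm. The lower flange rests on z = 0 and the three cylinders share a vertical axis.

The spool is on the floor beside the table on its −x side.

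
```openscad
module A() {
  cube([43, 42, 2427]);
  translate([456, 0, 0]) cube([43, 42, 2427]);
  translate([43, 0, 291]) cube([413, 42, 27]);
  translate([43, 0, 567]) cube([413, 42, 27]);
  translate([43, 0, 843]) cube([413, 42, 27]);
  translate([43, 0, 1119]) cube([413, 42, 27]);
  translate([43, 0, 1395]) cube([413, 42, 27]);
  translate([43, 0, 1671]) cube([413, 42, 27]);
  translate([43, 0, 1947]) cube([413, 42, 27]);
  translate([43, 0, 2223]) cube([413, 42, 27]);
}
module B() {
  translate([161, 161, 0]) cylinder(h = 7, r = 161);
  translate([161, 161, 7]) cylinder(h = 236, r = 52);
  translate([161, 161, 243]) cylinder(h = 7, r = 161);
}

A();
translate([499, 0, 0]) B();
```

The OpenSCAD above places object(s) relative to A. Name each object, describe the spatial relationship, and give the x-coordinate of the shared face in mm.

The ladder's +x face and the spool's −x face are both at x = 499 mm.

A is a ladder. B is a spool. The spool is against the ladder's +x side, with their −y faces flush. The x-coordinate of the shared face is 499 mm.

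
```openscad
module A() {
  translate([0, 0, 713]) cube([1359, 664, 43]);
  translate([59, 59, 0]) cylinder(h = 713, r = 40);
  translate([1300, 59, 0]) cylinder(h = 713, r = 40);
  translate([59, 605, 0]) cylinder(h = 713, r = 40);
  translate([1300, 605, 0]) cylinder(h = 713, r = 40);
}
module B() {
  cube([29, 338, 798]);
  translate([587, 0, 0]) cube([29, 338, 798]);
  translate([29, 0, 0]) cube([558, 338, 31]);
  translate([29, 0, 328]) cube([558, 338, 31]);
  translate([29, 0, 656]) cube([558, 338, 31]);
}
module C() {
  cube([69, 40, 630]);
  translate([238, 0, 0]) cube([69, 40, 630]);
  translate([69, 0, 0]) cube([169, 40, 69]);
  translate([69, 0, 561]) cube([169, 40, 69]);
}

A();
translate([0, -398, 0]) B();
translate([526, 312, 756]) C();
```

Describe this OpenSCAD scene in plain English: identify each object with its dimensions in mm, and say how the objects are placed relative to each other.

A is a table with a 1359×664 mm rectangular top, 43 mm thick, top surface at z = 756 mm, supported by four round legs of 80 mm diameter, each leg's bounding box inset 19 mm from the nearest pair of top edges, running from the floor.

B is a bookshelf 616 mm wide overall, 338 mm deep and 798 mm tall. The two sides are 29 mm thick vertical panels. 3 horizontal shelves of 31 mm thickness span between the inner faces of the sides; the lowest shelf sits on the floor and shelves are stacked with a clear vertical gap of 297 mm between each pair.

C is a picture frame with a 169×492 mm rectangular opening (x by z) and a uniform 69 mm border on every side. Frame depth is 40 mm along y. It is built from two vertical stiles running the full outside height and two horizontal rails spanning the gap between the stiles.

The bookshelf is on the floor beside the table on its −y side. The picture frame is on top of the table, centred.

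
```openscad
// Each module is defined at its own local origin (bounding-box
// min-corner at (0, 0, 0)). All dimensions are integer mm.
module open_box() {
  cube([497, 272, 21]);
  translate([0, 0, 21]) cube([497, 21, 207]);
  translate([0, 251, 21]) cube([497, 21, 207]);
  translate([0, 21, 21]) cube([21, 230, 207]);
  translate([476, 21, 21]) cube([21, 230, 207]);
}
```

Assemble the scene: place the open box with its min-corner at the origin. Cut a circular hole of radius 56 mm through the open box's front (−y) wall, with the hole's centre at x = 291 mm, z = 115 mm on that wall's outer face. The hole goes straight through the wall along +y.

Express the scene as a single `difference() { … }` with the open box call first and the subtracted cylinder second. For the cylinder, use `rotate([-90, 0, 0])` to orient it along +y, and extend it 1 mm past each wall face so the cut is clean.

difference() {
  open_box();
  translate([291, -1, 115]) rotate([-90, 0, 0]) cylinder(h = 23, r = 56);
}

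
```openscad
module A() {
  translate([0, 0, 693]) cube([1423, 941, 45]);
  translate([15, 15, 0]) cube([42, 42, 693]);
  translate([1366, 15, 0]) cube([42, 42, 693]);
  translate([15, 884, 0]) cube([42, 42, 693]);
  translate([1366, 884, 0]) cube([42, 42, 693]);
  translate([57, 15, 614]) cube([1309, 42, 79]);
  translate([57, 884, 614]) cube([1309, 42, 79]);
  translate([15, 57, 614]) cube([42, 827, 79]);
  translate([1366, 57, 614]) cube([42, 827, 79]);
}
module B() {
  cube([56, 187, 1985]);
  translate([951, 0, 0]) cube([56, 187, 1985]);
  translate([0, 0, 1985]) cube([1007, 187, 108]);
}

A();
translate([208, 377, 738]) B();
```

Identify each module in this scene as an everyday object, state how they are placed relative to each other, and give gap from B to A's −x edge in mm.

A is a table. B is a door frame. The door frame is on top of the table, centred. The gap from the door frame to the table's −x edge is 208 mm.

The door frame's min-x is at 208; the table's min-x is 0; gap = 208 mm.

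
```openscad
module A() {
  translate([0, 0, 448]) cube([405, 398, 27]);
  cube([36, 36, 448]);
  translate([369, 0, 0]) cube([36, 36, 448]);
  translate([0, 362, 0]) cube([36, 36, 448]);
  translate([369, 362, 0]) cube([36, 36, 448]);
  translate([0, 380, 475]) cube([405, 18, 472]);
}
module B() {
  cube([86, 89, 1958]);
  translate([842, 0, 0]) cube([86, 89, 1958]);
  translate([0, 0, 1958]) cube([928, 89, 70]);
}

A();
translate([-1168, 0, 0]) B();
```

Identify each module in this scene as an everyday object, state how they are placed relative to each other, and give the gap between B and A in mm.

The door frame's nearest face is 240 mm from the chair's −x face.

A is a chair. B is a door frame. The door frame is on the floor beside the chair on its −x side. The gap between the door frame and the chair is 240 mm.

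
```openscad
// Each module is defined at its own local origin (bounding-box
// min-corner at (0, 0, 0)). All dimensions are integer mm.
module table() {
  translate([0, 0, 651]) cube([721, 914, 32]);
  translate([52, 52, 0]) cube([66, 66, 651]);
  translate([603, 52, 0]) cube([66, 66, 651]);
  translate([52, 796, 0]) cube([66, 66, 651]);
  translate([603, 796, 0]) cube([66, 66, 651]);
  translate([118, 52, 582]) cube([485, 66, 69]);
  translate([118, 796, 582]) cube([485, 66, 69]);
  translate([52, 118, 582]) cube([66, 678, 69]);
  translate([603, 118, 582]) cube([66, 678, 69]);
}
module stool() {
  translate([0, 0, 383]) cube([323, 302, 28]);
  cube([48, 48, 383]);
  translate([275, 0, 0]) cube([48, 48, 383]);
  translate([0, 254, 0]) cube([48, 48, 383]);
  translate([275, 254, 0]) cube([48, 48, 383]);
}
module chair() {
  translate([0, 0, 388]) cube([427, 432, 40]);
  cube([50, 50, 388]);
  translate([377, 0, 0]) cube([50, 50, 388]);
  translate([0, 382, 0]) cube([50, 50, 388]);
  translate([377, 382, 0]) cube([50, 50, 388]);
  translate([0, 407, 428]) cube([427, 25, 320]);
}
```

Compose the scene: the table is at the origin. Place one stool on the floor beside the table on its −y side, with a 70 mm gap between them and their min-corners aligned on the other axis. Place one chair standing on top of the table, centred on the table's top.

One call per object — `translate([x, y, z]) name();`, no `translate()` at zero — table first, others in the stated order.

table();
translate([0, -372, 0]) stool();
translate([147, 241, 683]) chair();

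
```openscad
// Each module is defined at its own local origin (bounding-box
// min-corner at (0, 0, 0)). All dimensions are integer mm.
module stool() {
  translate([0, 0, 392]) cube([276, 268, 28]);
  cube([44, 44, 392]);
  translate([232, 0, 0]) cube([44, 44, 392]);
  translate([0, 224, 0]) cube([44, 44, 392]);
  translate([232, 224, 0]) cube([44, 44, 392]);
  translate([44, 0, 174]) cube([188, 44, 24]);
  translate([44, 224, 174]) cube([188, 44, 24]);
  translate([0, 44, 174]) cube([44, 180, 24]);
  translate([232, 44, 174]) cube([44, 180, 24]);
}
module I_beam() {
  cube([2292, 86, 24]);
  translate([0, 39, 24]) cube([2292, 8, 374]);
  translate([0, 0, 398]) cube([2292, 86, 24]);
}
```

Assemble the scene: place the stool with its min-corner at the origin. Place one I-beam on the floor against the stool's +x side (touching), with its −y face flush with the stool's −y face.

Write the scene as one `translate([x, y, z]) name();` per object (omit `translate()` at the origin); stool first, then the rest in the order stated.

stool();
translate([276, 0, 0]) I_beam();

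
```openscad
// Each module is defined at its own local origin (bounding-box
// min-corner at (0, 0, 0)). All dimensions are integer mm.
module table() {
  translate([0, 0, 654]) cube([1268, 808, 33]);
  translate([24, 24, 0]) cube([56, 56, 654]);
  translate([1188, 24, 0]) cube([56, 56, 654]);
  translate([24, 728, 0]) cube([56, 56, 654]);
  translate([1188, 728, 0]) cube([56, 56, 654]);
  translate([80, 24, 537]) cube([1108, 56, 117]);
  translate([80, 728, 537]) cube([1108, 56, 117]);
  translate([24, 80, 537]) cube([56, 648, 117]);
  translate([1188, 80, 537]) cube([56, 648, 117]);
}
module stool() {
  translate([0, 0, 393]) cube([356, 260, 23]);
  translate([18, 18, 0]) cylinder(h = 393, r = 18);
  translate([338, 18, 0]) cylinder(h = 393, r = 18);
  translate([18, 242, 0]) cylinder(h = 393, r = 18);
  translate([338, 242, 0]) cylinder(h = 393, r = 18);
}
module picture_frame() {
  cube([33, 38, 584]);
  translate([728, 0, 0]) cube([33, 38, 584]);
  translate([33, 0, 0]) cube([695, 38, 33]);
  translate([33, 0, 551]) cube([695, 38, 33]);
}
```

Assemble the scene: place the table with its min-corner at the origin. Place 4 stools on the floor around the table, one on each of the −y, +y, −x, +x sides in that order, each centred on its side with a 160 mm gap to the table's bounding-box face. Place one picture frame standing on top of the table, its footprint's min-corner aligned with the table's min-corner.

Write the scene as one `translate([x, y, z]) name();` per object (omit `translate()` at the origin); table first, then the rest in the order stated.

table();
translate([456, -420, 0]) stool();
translate([456, 968, 0]) stool();
translate([-516, 274, 0]) stool();
translate([1428, 274, 0]) stool();
translate([0, 0, 687]) picture_frame();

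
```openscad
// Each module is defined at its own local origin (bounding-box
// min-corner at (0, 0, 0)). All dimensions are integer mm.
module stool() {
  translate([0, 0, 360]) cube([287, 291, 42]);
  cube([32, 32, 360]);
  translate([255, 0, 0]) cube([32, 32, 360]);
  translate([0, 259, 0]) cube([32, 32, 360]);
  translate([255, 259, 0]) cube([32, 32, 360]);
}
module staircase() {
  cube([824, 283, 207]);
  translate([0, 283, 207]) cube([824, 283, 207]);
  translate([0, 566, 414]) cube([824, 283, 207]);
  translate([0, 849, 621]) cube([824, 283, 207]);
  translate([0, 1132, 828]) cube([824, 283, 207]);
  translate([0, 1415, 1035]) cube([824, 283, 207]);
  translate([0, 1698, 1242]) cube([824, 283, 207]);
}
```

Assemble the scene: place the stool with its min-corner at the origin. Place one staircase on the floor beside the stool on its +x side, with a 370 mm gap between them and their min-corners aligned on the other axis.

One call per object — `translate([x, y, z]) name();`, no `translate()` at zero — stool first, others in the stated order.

stool();
translate([657, 0, 0]) staircase();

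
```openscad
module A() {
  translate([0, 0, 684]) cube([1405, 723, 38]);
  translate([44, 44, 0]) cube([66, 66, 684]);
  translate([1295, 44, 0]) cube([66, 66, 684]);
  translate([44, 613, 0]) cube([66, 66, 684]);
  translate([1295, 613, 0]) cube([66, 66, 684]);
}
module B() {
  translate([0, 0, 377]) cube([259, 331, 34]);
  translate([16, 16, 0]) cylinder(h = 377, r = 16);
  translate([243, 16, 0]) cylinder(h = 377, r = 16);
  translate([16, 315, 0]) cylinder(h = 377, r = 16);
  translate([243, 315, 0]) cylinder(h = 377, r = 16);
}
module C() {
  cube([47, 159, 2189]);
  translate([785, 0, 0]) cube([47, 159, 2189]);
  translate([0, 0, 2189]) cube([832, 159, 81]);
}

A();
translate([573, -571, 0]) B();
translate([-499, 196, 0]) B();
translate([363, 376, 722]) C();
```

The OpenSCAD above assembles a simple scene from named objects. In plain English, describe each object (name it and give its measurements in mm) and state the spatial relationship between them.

A is a table with a 1405×723 mm rectangular top, 38 mm thick, top surface at z = 722 mm, supported by four 66×66 mm square legs, each inset 44 mm from the nearest pair of top edges, running from the floor.

B is a four-legged stool. The seat is 259×331 mm, 34 mm thick, top at z = 411 mm. It stands on four round legs, each 32 mm in diameter, from z = 0 to the seat underside, each leg's axis is inset half a diameter from the nearest pair of seat edges (so the leg's bounding box is flush with the corner).

C is a door frame. The clear opening is 738 mm wide and 2189 mm high. Two 47 mm wide jambs, 159 mm deep, stand either side of the opening from the floor to the top of the opening. A 81 mm thick head sits across the top of both jambs, spanning the full outside width of the frame.

Two stools sit around the table at the −y, −x sides. The door frame is on top of the table.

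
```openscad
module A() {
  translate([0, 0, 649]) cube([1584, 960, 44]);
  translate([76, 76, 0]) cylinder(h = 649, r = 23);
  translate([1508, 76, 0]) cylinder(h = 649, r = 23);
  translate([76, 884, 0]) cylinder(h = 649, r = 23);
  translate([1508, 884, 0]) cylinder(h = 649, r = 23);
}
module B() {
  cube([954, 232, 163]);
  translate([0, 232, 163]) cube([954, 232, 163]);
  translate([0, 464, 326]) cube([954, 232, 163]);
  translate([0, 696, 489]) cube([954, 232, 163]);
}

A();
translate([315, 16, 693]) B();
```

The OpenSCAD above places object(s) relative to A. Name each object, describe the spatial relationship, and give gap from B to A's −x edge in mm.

The staircase's min-x is at 315; the table's min-x is 0; gap = 315 mm.

A is a table. B is a staircase. The staircase is on top of the table, centred. The gap from the staircase to the table's −x edge is 315 mm.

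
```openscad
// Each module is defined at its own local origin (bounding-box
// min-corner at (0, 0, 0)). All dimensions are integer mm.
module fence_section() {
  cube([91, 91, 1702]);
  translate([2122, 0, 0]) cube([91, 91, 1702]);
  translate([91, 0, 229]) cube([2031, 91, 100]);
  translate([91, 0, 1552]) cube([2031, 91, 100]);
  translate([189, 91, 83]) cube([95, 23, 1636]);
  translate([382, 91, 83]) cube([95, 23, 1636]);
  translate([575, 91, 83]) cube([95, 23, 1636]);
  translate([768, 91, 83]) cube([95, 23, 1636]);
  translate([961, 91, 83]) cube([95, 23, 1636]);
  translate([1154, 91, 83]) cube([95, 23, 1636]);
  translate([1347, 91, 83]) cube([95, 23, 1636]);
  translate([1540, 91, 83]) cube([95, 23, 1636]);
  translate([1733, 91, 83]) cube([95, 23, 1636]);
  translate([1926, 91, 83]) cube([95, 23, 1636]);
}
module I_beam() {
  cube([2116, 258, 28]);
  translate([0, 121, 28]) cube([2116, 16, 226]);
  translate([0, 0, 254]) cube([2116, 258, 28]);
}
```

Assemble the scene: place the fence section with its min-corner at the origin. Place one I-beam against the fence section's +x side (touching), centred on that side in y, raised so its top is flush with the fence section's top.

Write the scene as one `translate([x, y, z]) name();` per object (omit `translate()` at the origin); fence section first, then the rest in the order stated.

fence_section();
translate([2213, -72, 1437]) I_beam();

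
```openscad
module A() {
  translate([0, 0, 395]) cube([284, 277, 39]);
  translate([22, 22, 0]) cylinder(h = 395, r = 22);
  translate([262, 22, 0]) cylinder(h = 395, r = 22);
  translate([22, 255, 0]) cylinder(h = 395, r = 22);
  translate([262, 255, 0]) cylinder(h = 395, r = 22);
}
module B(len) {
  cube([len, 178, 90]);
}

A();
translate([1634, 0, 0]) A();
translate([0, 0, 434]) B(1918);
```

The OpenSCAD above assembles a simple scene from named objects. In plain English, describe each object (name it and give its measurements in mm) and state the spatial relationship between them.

A is a four-legged stool. The seat is 284×277 mm, 39 mm thick, top at z = 434 mm. It stands on four round legs, each 44 mm in diameter, from z = 0 to the seat underside, each leg's axis is inset half a diameter from the nearest pair of seat edges (so the leg's bounding box is flush with the corner).

B is a rectangular beam 1918 mm long (x), 178 mm deep (y), 90 mm thick (z).

The beam spans the tops of two stools placed 1350 mm apart, resting at z = 434 mm.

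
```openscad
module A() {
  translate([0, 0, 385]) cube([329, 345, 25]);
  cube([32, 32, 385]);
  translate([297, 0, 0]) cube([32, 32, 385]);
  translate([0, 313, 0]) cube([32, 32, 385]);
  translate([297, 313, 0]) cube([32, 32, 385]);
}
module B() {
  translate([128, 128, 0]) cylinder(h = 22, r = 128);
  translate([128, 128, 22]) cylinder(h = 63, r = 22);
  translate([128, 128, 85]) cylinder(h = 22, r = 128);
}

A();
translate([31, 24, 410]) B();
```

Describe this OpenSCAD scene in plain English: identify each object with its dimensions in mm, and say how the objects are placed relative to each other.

A is a simple wooden stool: a rectangular seat 329 mm (x) by 345 mm (y), 25 mm thick, top face at z = 410 mm, on four square legs, each 32×32 mm in cross-section. The legs rest on z = 0, each flush with a corner of the seat.

B is a spool: two coaxial disc flanges of radius 128 mm and thickness 22 mm, joined by a core cylinder of radius 22 mm and height 63 mm. The lower flange rests on z = 0 and the three cylinders share a vertical axis.

The spool is on top of the stool.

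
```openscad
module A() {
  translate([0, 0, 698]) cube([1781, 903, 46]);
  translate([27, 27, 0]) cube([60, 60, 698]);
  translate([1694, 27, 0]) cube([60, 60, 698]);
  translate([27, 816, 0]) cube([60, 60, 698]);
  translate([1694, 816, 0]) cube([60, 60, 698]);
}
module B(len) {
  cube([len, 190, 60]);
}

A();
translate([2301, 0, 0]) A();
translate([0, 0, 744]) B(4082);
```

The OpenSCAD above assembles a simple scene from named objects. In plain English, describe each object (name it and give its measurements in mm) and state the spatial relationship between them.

A is a table: top 1781 mm (x) × 903 mm (y), 46 mm thick, upper face at z = 744 mm, on four 60×60 mm square legs, each inset 27 mm from the nearest pair of top edges, running from z = 0 to the bottom of the top.

B is a rectangular beam 4082 mm long (x), 190 mm deep (y), 60 mm thick (z).

The beam spans the tops of two tables placed 520 mm apart, resting at z = 744 mm.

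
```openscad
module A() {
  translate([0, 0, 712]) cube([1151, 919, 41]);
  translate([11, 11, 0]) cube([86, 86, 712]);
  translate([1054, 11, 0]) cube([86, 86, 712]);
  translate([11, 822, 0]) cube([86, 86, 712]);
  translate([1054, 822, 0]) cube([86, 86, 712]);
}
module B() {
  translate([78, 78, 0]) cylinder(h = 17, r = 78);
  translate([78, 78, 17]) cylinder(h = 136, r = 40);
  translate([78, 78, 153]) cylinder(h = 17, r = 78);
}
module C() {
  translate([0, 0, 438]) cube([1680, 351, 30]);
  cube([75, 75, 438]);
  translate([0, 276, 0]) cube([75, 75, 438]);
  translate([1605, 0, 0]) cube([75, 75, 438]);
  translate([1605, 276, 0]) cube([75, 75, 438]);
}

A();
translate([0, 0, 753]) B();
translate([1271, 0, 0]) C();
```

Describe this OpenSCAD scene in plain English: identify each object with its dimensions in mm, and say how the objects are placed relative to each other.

A is a table with a 1151×919 mm rectangular top, 41 mm thick, top surface at z = 753 mm, supported by four 86×86 mm square legs, each inset 11 mm from the nearest pair of top edges, running from the floor.

B is a spool: two coaxial disc flanges of radius 78 mm and thickness 17 mm, joined by a core cylinder of radius 40 mm and height 136 mm. The lower flange rests on z = 0 and the three cylinders share a vertical axis.

C is a long wooden bench with a 1680 mm (x) × 351 mm (y) seat, 30 mm thick, its top surface 468 mm above the floor. Four 75 mm square legs at the seat corners, flush with the edges, run from z = 0 to the seat underside.

The spool is on top of the table. The bench is on the floor beside the table on its +x side.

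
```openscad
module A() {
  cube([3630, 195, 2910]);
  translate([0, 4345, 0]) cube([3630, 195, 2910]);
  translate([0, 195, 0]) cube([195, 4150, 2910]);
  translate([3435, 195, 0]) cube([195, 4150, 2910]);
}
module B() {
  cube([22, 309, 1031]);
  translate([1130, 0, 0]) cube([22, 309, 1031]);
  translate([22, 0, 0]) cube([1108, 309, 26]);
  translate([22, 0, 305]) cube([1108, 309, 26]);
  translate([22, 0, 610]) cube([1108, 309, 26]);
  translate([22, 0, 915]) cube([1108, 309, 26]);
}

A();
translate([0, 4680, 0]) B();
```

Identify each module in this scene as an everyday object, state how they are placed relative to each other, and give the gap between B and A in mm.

A is a house frame. B is a bookshelf. The bookshelf is on the floor beside the house frame on its +y side. The gap between the bookshelf and the house frame is 140 mm.

The bookshelf's nearest face is 140 mm from the house frame's +y face.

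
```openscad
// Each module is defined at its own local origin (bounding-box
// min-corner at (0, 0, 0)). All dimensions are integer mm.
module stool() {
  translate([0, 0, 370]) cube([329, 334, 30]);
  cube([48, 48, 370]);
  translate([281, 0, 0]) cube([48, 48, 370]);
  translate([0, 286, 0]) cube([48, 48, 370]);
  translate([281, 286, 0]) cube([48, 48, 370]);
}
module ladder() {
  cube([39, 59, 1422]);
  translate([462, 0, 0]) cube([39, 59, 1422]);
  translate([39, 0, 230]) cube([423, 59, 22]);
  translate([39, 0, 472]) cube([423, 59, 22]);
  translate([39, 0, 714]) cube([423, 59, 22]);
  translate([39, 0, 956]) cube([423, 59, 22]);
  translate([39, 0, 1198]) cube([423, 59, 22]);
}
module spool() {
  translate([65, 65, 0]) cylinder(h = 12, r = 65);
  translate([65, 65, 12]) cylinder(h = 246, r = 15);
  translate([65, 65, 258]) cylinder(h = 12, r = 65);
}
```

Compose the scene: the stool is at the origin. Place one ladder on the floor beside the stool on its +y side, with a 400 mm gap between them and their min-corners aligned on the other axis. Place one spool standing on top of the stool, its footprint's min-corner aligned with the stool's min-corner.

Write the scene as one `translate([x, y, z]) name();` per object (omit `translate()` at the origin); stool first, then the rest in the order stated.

stool();
translate([0, 734, 0]) ladder();
translate([0, 0, 400]) spool();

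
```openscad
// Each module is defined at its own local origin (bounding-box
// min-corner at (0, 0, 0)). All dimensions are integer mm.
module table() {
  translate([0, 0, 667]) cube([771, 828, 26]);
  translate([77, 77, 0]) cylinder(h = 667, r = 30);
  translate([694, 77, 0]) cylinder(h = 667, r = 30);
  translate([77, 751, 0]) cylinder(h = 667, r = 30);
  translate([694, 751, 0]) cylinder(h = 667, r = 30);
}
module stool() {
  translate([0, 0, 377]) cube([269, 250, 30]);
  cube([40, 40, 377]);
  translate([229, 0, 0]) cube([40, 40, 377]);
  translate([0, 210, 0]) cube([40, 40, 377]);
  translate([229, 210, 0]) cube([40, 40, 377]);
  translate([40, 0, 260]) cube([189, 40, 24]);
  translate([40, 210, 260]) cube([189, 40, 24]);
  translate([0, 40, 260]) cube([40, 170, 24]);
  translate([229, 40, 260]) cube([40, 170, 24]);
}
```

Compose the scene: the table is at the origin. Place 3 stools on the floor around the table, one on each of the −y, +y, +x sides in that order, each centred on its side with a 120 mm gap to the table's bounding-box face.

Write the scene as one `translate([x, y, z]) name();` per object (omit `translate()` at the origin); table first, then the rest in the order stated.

table();
translate([251, -370, 0]) stool();
translate([251, 948, 0]) stool();
translate([891, 289, 0]) stool();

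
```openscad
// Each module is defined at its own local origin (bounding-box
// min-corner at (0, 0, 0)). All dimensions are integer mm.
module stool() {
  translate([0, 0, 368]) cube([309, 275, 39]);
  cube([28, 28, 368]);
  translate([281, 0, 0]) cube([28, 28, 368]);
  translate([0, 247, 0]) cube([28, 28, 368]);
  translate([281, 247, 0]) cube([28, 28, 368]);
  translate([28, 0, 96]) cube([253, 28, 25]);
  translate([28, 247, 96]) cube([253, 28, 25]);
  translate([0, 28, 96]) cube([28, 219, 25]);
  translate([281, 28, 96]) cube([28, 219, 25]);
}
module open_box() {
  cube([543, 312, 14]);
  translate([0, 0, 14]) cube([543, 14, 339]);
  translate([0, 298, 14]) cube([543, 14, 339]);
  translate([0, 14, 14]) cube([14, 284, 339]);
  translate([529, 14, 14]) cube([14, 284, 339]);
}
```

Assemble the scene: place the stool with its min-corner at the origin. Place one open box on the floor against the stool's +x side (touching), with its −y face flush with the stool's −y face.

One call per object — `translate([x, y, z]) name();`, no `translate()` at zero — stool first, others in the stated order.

stool();
translate([309, 0, 0]) open_box();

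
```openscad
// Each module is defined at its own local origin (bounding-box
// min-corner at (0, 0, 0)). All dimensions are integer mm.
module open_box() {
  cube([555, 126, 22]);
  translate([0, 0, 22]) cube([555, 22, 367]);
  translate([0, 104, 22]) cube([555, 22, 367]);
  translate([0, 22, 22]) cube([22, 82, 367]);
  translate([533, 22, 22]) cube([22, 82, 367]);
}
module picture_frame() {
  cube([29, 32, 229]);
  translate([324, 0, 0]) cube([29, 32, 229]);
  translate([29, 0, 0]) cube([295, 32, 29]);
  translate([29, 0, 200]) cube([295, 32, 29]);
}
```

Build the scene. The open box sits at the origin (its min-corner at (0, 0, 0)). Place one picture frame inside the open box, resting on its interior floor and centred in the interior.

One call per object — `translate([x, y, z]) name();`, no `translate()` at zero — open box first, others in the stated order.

open_box();
translate([101, 47, 22]) picture_frame();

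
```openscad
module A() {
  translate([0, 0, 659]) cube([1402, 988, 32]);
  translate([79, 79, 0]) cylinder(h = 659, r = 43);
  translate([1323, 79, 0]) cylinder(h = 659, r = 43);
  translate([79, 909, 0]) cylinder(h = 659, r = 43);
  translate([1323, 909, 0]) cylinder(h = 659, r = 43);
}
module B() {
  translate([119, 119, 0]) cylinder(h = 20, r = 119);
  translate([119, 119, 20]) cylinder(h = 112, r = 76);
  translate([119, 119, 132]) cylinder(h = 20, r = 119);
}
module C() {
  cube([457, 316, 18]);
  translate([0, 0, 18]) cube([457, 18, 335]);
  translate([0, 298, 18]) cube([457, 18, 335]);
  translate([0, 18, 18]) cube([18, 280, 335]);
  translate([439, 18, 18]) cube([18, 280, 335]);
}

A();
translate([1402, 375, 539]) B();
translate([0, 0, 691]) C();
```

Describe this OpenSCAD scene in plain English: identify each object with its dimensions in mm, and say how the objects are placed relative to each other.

A is a table with a 1402×988 mm rectangular top, 32 mm thick, top surface at z = 691 mm, supported by four round legs of 86 mm diameter, each leg's bounding box inset 36 mm from the nearest pair of top edges, running from the floor.

B is a spool: two coaxial disc flanges of radius 119 mm and thickness 20 mm, joined by a core cylinder of radius 76 mm and height 112 mm. The lower flange rests on z = 0 and the three cylinders share a vertical axis.

C is an open-topped rectangular box: outside dimensions 457×316×353 mm, with a uniform wall and base thickness of 18 mm. The base is a full 457×316 slab on the floor; four walls sit on top of the base. The front and back walls (the −y and +y sides) span the full width; the two side walls fit between them.

The spool is beside the table with their tops flush at z = 691. The open box is on top of the table.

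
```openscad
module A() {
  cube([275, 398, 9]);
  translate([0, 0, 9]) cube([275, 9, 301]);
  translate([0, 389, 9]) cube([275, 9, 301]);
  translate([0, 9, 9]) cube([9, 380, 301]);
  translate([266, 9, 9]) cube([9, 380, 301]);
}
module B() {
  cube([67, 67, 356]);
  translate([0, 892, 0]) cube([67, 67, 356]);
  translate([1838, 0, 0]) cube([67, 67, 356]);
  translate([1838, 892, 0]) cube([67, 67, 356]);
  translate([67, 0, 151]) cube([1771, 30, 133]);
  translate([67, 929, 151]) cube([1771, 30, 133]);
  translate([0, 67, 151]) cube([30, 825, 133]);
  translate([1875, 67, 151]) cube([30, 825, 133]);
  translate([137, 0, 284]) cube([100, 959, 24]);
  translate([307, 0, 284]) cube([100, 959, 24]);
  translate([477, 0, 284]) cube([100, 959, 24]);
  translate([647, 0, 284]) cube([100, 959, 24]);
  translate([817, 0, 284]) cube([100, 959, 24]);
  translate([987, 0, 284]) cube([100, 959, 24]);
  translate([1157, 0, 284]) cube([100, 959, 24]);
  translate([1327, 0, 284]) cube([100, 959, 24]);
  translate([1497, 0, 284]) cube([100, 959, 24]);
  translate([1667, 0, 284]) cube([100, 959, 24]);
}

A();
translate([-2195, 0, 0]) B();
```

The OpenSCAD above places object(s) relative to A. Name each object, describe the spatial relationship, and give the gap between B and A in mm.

The bed frame's nearest face is 290 mm from the open box's −x face.

A is an open box. B is a bed frame. The bed frame is on the floor beside the open box on its −x side. The gap between the bed frame and the open box is 290 mm.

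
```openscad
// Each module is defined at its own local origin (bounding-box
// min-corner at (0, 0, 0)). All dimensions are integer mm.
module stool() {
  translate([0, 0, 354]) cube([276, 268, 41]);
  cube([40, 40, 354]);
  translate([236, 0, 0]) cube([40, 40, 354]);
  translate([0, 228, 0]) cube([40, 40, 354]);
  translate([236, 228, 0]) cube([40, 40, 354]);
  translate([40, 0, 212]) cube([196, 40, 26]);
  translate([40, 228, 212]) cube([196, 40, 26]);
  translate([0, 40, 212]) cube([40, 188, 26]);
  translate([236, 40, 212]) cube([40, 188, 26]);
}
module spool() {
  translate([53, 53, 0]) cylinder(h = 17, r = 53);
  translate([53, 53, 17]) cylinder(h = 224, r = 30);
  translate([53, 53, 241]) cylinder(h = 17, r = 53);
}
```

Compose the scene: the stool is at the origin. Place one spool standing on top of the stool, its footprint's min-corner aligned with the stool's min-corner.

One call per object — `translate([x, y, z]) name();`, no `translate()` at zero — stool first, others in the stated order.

stool();
translate([0, 0, 395]) spool();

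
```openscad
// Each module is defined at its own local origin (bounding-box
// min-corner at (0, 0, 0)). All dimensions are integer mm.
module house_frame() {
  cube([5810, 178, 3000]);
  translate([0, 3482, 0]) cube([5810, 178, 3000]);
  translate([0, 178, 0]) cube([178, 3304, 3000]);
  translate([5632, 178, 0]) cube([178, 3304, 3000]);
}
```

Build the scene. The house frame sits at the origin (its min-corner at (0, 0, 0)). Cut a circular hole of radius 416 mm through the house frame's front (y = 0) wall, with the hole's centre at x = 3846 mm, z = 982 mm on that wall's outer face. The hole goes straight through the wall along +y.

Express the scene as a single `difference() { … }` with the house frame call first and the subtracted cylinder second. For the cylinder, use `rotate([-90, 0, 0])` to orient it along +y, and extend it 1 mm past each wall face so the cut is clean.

difference() {
  house_frame();
  translate([3846, -1, 982]) rotate([-90, 0, 0]) cylinder(h = 180, r = 416);
}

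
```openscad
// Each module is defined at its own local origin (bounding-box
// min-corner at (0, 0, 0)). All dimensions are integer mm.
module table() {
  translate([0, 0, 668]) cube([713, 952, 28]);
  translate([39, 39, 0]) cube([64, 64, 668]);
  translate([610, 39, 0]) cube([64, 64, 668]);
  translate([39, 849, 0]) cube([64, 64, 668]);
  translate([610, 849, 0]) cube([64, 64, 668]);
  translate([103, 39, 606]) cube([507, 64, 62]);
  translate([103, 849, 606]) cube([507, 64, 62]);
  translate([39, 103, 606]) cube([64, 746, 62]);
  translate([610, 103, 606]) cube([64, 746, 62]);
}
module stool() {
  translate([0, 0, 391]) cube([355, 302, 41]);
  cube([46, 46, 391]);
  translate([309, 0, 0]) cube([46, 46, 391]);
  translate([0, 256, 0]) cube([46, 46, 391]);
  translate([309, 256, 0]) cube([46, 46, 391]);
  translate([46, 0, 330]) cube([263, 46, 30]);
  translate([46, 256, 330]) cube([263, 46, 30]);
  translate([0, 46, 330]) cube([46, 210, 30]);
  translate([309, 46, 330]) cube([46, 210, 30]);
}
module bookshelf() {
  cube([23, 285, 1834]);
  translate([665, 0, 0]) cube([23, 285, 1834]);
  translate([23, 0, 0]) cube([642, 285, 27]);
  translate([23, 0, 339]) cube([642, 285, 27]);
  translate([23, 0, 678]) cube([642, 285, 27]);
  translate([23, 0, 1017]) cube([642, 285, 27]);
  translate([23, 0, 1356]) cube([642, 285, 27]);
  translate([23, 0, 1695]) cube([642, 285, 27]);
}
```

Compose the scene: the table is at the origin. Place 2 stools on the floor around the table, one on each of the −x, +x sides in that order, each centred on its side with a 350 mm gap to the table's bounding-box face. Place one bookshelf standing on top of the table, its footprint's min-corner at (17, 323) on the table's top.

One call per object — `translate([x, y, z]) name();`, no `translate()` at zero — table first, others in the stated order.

table();
translate([-705, 325, 0]) stool();
translate([1063, 325, 0]) stool();
translate([17, 323, 696]) bookshelf();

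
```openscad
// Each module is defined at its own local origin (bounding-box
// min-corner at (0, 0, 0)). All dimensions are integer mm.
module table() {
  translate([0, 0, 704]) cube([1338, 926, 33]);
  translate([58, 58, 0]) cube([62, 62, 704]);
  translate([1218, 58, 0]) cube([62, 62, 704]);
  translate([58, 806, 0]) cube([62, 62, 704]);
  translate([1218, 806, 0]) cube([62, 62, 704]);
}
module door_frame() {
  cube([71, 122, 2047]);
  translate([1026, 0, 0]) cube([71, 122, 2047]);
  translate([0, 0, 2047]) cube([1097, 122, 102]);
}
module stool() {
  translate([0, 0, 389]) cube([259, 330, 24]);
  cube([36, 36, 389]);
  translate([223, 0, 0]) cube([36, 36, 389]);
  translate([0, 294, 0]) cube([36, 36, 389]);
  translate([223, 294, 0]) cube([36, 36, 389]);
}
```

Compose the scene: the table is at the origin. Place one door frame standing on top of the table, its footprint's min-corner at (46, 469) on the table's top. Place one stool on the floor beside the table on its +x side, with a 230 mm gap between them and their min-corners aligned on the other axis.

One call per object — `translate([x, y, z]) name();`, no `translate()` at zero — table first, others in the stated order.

table();
translate([46, 469, 737]) door_frame();
translate([1568, 0, 0]) stool();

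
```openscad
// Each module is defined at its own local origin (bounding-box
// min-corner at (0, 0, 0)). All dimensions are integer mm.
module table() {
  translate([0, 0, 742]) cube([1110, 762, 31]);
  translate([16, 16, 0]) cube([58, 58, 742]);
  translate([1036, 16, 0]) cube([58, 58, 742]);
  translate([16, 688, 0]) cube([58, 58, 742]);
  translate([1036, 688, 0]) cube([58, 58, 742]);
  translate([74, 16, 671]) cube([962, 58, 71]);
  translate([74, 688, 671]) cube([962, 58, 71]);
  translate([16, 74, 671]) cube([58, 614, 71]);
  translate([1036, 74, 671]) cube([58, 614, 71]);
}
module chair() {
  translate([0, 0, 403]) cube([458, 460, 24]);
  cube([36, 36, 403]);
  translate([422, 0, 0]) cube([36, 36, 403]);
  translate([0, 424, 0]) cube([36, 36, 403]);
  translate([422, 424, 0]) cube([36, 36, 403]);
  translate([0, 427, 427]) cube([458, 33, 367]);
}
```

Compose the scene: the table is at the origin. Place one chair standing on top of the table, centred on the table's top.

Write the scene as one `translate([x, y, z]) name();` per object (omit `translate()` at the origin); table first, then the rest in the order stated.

table();
translate([326, 151, 773]) chair();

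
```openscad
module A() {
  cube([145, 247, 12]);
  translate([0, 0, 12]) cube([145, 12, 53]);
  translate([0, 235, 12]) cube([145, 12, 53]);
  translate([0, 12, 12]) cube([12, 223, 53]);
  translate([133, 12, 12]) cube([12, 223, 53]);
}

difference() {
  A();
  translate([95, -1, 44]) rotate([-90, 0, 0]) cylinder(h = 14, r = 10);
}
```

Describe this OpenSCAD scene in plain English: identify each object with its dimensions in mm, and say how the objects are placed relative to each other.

A is an open-topped rectangular box: outside dimensions 145×247×65 mm, with a uniform wall and base thickness of 12 mm. The base is a full 145×247 slab on the floor; four walls sit on top of the base. The front and back walls (the −y and +y sides) span the full width; the two side walls fit between them.

The open box has a circular hole of radius 10 mm through its front wall, centred at (x = 95, z = 44).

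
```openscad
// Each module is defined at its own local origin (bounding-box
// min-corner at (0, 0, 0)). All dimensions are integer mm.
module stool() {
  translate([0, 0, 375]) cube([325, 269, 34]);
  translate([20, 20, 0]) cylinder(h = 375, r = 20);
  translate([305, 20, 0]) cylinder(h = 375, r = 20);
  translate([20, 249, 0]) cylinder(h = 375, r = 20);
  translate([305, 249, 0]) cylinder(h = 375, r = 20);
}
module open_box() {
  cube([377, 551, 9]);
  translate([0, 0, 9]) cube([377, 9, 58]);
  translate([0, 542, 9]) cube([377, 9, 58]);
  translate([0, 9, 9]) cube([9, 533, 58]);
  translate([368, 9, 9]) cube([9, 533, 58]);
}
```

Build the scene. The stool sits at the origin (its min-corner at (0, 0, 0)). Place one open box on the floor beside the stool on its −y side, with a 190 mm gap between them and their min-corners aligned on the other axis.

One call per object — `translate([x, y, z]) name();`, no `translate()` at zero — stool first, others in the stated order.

stool();
translate([0, -741, 0]) open_box();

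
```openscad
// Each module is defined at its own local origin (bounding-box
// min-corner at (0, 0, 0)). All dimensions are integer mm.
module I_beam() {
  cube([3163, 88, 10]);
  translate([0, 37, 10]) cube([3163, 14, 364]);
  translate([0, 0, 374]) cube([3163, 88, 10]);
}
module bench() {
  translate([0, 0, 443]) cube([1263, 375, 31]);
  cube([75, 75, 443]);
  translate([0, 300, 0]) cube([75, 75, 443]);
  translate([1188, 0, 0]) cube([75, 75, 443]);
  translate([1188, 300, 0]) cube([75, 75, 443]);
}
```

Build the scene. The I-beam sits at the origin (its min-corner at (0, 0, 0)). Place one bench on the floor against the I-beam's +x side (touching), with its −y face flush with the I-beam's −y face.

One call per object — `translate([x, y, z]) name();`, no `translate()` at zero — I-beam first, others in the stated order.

I_beam();
translate([3163, 0, 0]) bench();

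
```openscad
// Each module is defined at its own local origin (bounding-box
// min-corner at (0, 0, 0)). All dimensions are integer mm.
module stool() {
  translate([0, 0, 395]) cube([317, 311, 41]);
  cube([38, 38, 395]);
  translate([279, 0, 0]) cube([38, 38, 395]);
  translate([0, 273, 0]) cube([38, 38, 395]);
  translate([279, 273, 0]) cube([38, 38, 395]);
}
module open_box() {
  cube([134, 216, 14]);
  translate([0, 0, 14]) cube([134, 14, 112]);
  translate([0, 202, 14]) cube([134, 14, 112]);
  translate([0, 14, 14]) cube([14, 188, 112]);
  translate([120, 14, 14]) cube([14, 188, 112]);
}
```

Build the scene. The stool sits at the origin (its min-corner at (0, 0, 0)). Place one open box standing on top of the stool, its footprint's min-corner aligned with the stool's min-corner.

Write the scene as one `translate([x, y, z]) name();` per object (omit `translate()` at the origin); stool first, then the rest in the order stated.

stool();
translate([0, 0, 436]) open_box();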